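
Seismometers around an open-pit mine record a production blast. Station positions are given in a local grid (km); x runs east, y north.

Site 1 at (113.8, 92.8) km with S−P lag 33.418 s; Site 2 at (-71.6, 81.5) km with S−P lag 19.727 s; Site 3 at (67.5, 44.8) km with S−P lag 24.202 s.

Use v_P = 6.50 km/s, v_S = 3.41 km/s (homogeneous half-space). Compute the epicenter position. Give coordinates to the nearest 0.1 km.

x ≈ -70.9 km, y ≈ -60.0 km

Distance from S−P lag: d = Δt · v_P v_S / (v_P − v_S) = Δt · (6.50·3.41)/(6.50−3.41) ≈ 7.1731·Δt.
So d_Site 1 = 239.71, d_Site 2 = 141.50, d_Site 3 = 173.60 km.
Circle about each station: (x − 113.8)² + (y − 92.8)² = 239.71²; (x + 71.6)² + (y − 81.5)² = 141.50²; (x − 67.5)² + (y − 44.8)² = 173.60².
Subtracting pairs of circle equations eliminates x²+y² and gives linear equations (the radical axes):
-370.8 x − 22.6 y = 27645.16
-92.6 x − 96.0 y = 12324.93
Solving the 2×2 system: x ≈ -70.9, y ≈ -60.0 km.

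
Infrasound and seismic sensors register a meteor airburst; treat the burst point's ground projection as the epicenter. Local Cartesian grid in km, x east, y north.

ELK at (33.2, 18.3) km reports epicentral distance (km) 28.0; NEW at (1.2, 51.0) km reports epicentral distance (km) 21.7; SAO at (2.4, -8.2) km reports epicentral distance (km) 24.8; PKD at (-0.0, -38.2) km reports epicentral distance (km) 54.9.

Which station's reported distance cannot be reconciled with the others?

NEW

Solve using three stations at a time. Using ELK, SAO, PKD (subtract circle equations pairwise → linear system) gives (x, y) ≈ (5.2, 16.5).
Distances from that point to each station vs reported:
  ELK: calculated 28.0 vs reported 28.0 → residual 0.0 km
  NEW: calculated 34.8 vs reported 21.7 → residual 13.1 km
  SAO: calculated 24.8 vs reported 24.8 → residual 0.0 km
  PKD: calculated 54.9 vs reported 54.9 → residual 0.0 km
ELK, SAO, PKD are mutually consistent (residuals ≈ 0); NEW is off by 13.1 km.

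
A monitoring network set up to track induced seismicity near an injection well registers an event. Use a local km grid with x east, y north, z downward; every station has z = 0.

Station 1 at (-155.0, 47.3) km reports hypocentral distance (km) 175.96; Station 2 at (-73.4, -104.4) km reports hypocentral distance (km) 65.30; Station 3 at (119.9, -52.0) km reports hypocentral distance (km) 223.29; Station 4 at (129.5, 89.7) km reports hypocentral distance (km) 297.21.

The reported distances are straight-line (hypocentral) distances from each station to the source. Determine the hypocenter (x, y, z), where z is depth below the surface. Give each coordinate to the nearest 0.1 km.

Each station gives a sphere (x−x_i)² + (y−y_i)² + z² = d_i² (stations at z=0).
Subtracting the Station 1 sphere from Station 2 and Station 3: z² cancels, leaving linear equations in x and y:
163.2 x − 303.4 y = 16722.46
549.8 x − 198.6 y = -28078.78
Solving: x ≈ -88.098, y ≈ -102.505 km (keep extra digits for the depth step; rounded: -88.1, -102.5).
Then from the Station 1 sphere: z² = 175.96² − (x + 155.0)² − (y − 47.3)² with x = -88.098, y = -102.505, so z ≈ 63.596 ≈ 63.6 km.

(-88.1, -102.5, 63.6)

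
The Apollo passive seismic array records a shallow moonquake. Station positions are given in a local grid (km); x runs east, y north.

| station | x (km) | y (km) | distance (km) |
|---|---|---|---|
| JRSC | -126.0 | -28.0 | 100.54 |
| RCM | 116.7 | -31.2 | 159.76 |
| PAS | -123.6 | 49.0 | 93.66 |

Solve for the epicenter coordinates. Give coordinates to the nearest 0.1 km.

Circle about each station: (x + 126.0)² + (y + 28.0)² = 100.54²; (x − 116.7)² + (y + 31.2)² = 159.76²; (x + 123.6)² + (y − 49.0)² = 93.66².
Subtracting the JRSC equation from the RCM and PAS equations removes the quadratic terms:
485.4 x − 6.4 y = -17482.64
4.8 x + 154.0 y = 2354.06
Solving the 2×2 system: x ≈ -35.8, y ≈ 16.4 km.
Check against JRSC (with the unrounded x, y): √((x + 126.0)²+(y + 28.0)²) = 100.54 ≈ 100.54 km. ✓

-35.8 km east, 16.4 km north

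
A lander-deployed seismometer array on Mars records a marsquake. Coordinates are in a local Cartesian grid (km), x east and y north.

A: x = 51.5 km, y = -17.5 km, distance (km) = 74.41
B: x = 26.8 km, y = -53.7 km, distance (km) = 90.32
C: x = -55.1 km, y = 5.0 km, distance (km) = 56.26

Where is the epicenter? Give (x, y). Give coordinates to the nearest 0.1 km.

-5.1 km east, 30.8 km north

Circle about each station: (x − 51.5)² + (y + 17.5)² = 74.41²; (x − 26.8)² + (y + 53.7)² = 90.32²; (x + 55.1)² + (y − 5.0)² = 56.26².
Subtracting pairs of circle equations eliminates x²+y² and gives linear equations (the radical axes):
-49.4 x − 72.4 y = -1977.42
-213.2 x + 45.0 y = 2474.17
Solving the 2×2 system: x ≈ -5.1, y ≈ 30.8 km.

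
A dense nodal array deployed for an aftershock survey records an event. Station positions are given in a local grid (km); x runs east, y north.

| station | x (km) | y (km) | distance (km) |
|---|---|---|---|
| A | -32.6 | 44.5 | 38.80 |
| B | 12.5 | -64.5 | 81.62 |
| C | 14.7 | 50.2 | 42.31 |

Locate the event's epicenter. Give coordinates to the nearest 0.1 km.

Circle about each station: (x + 32.6)² + (y − 44.5)² = 38.80²; (x − 12.5)² + (y + 64.5)² = 81.62²; (x − 14.7)² + (y − 50.2)² = 42.31².
Subtracting pairs of circle equations eliminates x²+y² and gives linear equations (the radical axes):
90.2 x − 218.0 y = -3882.89
94.6 x + 11.4 y = -591.58
Solving the 2×2 system: x ≈ -8.0, y ≈ 14.5 km.
Check against A (with the unrounded x, y): √((x + 32.6)²+(y − 44.5)²) = 38.80 ≈ 38.80 km. ✓

(-8.0, 14.5)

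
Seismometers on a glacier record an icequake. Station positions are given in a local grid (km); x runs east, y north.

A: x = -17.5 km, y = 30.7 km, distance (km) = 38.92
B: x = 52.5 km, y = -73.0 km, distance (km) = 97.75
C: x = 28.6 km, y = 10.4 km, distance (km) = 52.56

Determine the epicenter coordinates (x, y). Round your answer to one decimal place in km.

-20.6 km east, -8.1 km north

Circle about each station: (x + 17.5)² + (y − 30.7)² = 38.92²; (x − 52.5)² + (y + 73.0)² = 97.75²; (x − 28.6)² + (y − 10.4)² = 52.56².
Subtracting pairs of circle equations eliminates x²+y² and gives linear equations (the radical axes):
140.0 x − 207.4 y = -1203.79
92.2 x − 40.6 y = -1570.41
Solving the 2×2 system: x ≈ -20.6, y ≈ -8.1 km.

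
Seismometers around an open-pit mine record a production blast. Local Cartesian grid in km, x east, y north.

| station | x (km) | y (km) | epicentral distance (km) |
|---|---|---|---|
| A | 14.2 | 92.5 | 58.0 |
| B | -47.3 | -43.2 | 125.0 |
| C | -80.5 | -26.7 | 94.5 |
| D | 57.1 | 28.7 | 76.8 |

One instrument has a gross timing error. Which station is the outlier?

Solve using three stations at a time. Using A, C, D (subtract circle equations pairwise → linear system) gives (x, y) ≈ (-18.1, 44.3).
Distances from that point to each station vs reported:
  A: calculated 58.0 vs reported 58.0 → residual 0.0 km
  B: calculated 92.2 vs reported 125.0 → residual 32.8 km
  C: calculated 94.5 vs reported 94.5 → residual 0.0 km
  D: calculated 76.8 vs reported 76.8 → residual 0.0 km
A, C, D are mutually consistent (residuals ≈ 0); B is off by 32.8 km.

B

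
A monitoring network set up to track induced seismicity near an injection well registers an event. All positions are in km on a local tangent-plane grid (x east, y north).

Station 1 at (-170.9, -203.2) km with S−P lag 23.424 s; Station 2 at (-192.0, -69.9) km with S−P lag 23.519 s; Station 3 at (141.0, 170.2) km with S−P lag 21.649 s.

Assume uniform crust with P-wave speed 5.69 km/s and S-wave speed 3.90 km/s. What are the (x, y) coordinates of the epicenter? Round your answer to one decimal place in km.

x ≈ 98.5 km, y ≈ -94.8 km

Distance from S−P lag: d = Δt · v_P v_S / (v_P − v_S) = Δt · (5.69·3.90)/(5.69−3.90) ≈ 12.3972·Δt.
So d_Station 1 = 290.39, d_Station 2 = 291.57, d_Station 3 = 268.39 km.
Circle about each station: (x + 170.9)² + (y + 203.2)² = 290.39²; (x + 192.0)² + (y + 69.9)² = 291.57²; (x − 141.0)² + (y − 170.2)² = 268.39².
Subtracting pairs of circle equations eliminates x²+y² and gives linear equations (the radical axes):
-42.2 x + 266.6 y = -29433.75
623.8 x + 746.8 y = -9354.85
Solving the 2×2 system: x ≈ 98.5, y ≈ -94.8 km.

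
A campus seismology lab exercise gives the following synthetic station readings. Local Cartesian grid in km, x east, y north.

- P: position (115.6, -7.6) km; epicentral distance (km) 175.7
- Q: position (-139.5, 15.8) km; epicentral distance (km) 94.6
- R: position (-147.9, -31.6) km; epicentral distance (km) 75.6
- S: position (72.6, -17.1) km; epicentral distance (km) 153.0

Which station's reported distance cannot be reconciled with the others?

Solve using three stations at a time. Using Q, R, S (subtract circle equations pairwise → linear system) gives (x, y) ≈ (-75.8, -54.0).
Distances from that point to each station vs reported:
  P: calculated 197.0 vs reported 175.7 → residual 21.3 km
  Q: calculated 94.5 vs reported 94.6 → residual 0.1 km
  R: calculated 75.5 vs reported 75.6 → residual 0.1 km
  S: calculated 152.9 vs reported 153.0 → residual 0.1 km
Q, R, S are mutually consistent (residuals ≈ 0); P is off by 21.3 km.

P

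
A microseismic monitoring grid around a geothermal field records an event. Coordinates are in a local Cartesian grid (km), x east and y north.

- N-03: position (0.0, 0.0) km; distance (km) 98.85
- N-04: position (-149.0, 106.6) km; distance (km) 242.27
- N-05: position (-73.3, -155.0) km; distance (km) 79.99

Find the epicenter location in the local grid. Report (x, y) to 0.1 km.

x ≈ -18.0 km, y ≈ -97.2 km

Circle about each station: x² + y² = 98.85²; (x + 149.0)² + (y − 106.6)² = 242.27²; (x + 73.3)² + (y + 155.0)² = 79.99².
Subtracting the N-03 equation from the N-04 and N-05 equations removes the quadratic terms:
-298.0 x + 213.2 y = -15358.87
-146.6 x − 310.0 y = 32770.81
Solving the 2×2 system: x ≈ -18.0, y ≈ -97.2 km.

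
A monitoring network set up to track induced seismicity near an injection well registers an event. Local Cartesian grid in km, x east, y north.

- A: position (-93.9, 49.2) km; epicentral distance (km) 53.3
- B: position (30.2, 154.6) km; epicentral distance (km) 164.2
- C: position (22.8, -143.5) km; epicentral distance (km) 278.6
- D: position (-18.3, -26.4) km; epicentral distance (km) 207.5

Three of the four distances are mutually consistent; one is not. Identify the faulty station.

D

Solve using three stations at a time. Using A, B, C (subtract circle equations pairwise → linear system) gives (x, y) ≈ (-122.5, 94.2).
Distances from that point to each station vs reported:
  A: calculated 53.3 vs reported 53.3 → residual 0.0 km
  B: calculated 164.2 vs reported 164.2 → residual 0.0 km
  C: calculated 278.6 vs reported 278.6 → residual 0.0 km
  D: calculated 159.4 vs reported 207.5 → residual 48.1 km
A, B, C are mutually consistent (residuals ≈ 0); D is off by 48.1 km.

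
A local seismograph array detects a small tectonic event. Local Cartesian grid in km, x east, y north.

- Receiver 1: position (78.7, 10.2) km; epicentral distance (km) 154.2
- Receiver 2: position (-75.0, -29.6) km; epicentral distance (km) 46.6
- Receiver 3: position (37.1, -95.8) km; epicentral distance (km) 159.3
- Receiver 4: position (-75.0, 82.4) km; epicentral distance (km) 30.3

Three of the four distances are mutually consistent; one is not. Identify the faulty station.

Solve using three stations at a time. Using Receiver 1, Receiver 2, Receiver 3 (subtract circle equations pairwise → linear system) gives (x, y) ≈ (-75.4, 17.0).
Distances from that point to each station vs reported:
  Receiver 1: calculated 154.2 vs reported 154.2 → residual 0.0 km
  Receiver 2: calculated 46.6 vs reported 46.6 → residual 0.0 km
  Receiver 3: calculated 159.3 vs reported 159.3 → residual 0.0 km
  Receiver 4: calculated 65.4 vs reported 30.3 → residual 35.1 km
Receiver 1, Receiver 2, Receiver 3 are mutually consistent (residuals ≈ 0); Receiver 4 is off by 35.1 km.

Receiver 4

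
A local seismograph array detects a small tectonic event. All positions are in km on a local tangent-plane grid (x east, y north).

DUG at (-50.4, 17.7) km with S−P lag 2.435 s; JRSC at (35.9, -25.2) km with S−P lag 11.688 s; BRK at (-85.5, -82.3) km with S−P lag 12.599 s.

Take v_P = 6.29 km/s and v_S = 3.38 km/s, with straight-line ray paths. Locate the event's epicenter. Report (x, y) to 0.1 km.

Distance from S−P lag: d = Δt · v_P v_S / (v_P − v_S) = Δt · (6.29·3.38)/(6.29−3.38) ≈ 7.3059·Δt.
So d_DUG = 17.79, d_JRSC = 85.39, d_BRK = 92.05 km.
Circle about each station: (x + 50.4)² + (y − 17.7)² = 17.79²; (x − 35.9)² + (y + 25.2)² = 85.39²; (x + 85.5)² + (y + 82.3)² = 92.05².
Subtracting the DUG equation from the JRSC and BRK equations removes the quadratic terms:
172.6 x − 85.8 y = -7904.57
-70.2 x − 200.0 y = 3073.37
Solving the 2×2 system: x ≈ -45.5, y ≈ 0.6 km.
Check against DUG (with the unrounded x, y): √((x + 50.4)²+(y − 17.7)²) = 17.79 ≈ 17.79 km. ✓

x ≈ -45.5 km, y ≈ 0.6 km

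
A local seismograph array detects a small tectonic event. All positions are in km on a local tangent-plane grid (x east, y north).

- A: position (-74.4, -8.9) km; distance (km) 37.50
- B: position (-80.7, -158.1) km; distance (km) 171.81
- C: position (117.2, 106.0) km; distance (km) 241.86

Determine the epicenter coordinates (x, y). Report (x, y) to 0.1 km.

Circle about each station: (x + 74.4)² + (y + 8.9)² = 37.50²; (x + 80.7)² + (y + 158.1)² = 171.81²; (x − 117.2)² + (y − 106.0)² = 241.86².
Subtracting pairs of circle equations eliminates x²+y² and gives linear equations (the radical axes):
-12.6 x − 298.4 y = -2218.90
383.2 x + 229.8 y = -37732.74
Solving the 2×2 system: x ≈ -105.6, y ≈ 11.9 km.
Check against A (with the unrounded x, y): √((x + 74.4)²+(y + 8.9)²) = 37.50 ≈ 37.50 km. ✓

x ≈ -105.6 km, y ≈ 11.9 km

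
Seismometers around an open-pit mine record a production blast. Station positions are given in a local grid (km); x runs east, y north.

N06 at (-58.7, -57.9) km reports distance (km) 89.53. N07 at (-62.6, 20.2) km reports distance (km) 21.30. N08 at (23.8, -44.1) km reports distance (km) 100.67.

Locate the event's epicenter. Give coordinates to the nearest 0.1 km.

Circle about each station: (x + 58.7)² + (y + 57.9)² = 89.53²; (x + 62.6)² + (y − 20.2)² = 21.30²; (x − 23.8)² + (y + 44.1)² = 100.67².
Subtracting pairs of circle equations eliminates x²+y² and gives linear equations (the radical axes):
-7.8 x + 156.2 y = 5090.63
165.0 x + 27.6 y = -6405.68
Solving the 2×2 system: x ≈ -43.9, y ≈ 30.4 km.

(-43.9, 30.4)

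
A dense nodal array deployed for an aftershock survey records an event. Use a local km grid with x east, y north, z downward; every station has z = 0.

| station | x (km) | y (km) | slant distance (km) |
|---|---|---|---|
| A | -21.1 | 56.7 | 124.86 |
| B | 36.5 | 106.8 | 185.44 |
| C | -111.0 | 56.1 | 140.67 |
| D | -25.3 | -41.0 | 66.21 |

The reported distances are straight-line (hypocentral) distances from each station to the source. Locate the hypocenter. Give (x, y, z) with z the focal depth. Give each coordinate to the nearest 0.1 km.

(-42.0, -48.7, 63.6)

Each station gives a sphere (x−x_i)² + (y−y_i)² + z² = d_i² (stations at z=0).
Subtracting the A sphere from B and C: z² cancels, leaving linear equations in x and y:
115.2 x + 100.2 y = -9719.58
-179.8 x − 1.2 y = 7610.08
Solving: x ≈ -42.000, y ≈ -48.714 km (keep extra digits for the depth step; rounded: -42.0, -48.7).
Then from the A sphere: z² = 124.86² − (x + 21.1)² − (y − 56.7)² with x = -42.000, y = -48.714, so z ≈ 63.570 ≈ 63.6 km.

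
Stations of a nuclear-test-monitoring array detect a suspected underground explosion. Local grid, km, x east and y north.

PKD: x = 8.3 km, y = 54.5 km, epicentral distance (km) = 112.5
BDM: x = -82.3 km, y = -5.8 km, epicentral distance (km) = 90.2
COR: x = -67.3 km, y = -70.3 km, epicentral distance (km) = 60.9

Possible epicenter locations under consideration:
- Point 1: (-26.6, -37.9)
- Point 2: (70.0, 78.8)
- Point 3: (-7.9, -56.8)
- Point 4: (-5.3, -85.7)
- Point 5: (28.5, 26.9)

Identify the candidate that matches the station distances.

For each candidate, compare |candidate − station| to the reported distance:
Point 1: residuals PKD 13.7, BDM 25.9, COR 8.9 → max 25.9 km
Point 2: residuals PKD 46.2, BDM 84.0, COR 141.8 → max 141.8 km
Point 3: residuals PKD 0.0, BDM 0.0, COR 0.0 → max 0.0 km
Point 4: residuals PKD 28.4, BDM 20.8, COR 3.0 → max 28.4 km
Point 5: residuals PKD 78.3, BDM 25.3, COR 75.6 → max 78.3 km
Only Point 3 has all residuals ≈ 0.

Point 3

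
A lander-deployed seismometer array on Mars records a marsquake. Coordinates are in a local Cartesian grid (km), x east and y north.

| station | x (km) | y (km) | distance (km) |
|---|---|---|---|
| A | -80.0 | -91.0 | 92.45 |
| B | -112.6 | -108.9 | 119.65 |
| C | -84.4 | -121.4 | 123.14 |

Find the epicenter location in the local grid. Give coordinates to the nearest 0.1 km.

Circle about each station: (x + 80.0)² + (y + 91.0)² = 92.45²; (x + 112.6)² + (y + 108.9)² = 119.65²; (x + 84.4)² + (y + 121.4)² = 123.14².
Subtracting the A equation from the B and C equations removes the quadratic terms:
-65.2 x − 35.8 y = 4087.85
-8.8 x − 60.8 y = 563.86
Solving the 2×2 system: x ≈ -62.6, y ≈ -0.2 km.

(-62.6, -0.2)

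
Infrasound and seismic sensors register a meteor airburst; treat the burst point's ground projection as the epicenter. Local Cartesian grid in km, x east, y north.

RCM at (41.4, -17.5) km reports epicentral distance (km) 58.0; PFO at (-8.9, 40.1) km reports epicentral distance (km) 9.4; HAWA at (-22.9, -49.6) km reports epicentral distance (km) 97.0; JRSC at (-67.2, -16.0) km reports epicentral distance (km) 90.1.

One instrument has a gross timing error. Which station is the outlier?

Solve using three stations at a time. Using PFO, HAWA, JRSC (subtract circle equations pairwise → linear system) gives (x, y) ≈ (-0.7, 44.8).
Distances from that point to each station vs reported:
  RCM: calculated 75.2 vs reported 58.0 → residual 17.2 km
  PFO: calculated 9.4 vs reported 9.4 → residual 0.0 km
  HAWA: calculated 97.0 vs reported 97.0 → residual 0.0 km
  JRSC: calculated 90.1 vs reported 90.1 → residual 0.0 km
PFO, HAWA, JRSC are mutually consistent (residuals ≈ 0); RCM is off by 17.2 km.

RCM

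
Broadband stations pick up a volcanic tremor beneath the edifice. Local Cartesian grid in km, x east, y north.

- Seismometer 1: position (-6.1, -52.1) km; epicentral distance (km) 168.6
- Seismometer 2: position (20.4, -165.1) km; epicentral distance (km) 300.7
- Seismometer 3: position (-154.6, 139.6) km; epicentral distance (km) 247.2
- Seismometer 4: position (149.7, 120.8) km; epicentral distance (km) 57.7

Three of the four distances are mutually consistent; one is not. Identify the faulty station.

Seismometer 1

Solve using three stations at a time. Using Seismometer 2, Seismometer 3, Seismometer 4 (subtract circle equations pairwise → linear system) gives (x, y) ≈ (92.3, 126.9).
Distances from that point to each station vs reported:
  Seismometer 1: calculated 204.2 vs reported 168.6 → residual 35.6 km
  Seismometer 2: calculated 300.7 vs reported 300.7 → residual 0.0 km
  Seismometer 3: calculated 247.2 vs reported 247.2 → residual 0.0 km
  Seismometer 4: calculated 57.7 vs reported 57.7 → residual 0.0 km
Seismometer 2, Seismometer 3, Seismometer 4 are mutually consistent (residuals ≈ 0); Seismometer 1 is off by 35.6 km.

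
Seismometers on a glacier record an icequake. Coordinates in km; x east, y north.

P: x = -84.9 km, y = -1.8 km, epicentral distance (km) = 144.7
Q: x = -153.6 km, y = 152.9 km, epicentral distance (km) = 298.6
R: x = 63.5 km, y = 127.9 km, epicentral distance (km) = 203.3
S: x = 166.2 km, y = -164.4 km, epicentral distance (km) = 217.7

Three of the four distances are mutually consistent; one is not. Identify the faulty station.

S

Solve using three stations at a time. Using P, Q, R (subtract circle equations pairwise → linear system) gives (x, y) ≈ (40.4, -74.0).
Distances from that point to each station vs reported:
  P: calculated 144.7 vs reported 144.7 → residual 0.0 km
  Q: calculated 298.6 vs reported 298.6 → residual 0.0 km
  R: calculated 203.3 vs reported 203.3 → residual 0.0 km
  S: calculated 154.9 vs reported 217.7 → residual 62.8 km
P, Q, R are mutually consistent (residuals ≈ 0); S is off by 62.8 km.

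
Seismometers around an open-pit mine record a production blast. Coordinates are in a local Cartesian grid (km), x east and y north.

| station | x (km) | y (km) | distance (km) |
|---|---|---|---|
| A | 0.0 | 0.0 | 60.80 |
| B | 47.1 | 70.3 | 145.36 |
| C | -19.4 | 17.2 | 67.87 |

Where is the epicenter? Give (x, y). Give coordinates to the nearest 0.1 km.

x ≈ -36.8 km, y ≈ -48.4 km

Circle about each station: x² + y² = 60.80²; (x − 47.1)² + (y − 70.3)² = 145.36²; (x + 19.4)² + (y − 17.2)² = 67.87².
Subtracting the A equation from the B and C equations removes the quadratic terms:
94.2 x + 140.6 y = -10272.39
-38.8 x + 34.4 y = -237.50
Solving the 2×2 system: x ≈ -36.8, y ≈ -48.4 km.
Check against A (with the unrounded x, y): √(x²+y²) = 60.81 ≈ 60.80 km. ✓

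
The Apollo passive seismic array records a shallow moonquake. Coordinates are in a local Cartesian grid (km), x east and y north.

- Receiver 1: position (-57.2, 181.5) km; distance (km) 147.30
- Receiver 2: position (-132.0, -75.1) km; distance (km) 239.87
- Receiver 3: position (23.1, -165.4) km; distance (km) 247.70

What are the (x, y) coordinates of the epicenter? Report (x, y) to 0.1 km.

(50.3, 80.8)

Circle about each station: (x + 57.2)² + (y − 181.5)² = 147.30²; (x + 132.0)² + (y + 75.1)² = 239.87²; (x − 23.1)² + (y + 165.4)² = 247.70².
Subtracting pairs of circle equations eliminates x²+y² and gives linear equations (the radical axes):
-149.6 x − 513.2 y = -48990.41
160.6 x − 693.8 y = -47981.32
Solving the 2×2 system: x ≈ 50.3, y ≈ 80.8 km.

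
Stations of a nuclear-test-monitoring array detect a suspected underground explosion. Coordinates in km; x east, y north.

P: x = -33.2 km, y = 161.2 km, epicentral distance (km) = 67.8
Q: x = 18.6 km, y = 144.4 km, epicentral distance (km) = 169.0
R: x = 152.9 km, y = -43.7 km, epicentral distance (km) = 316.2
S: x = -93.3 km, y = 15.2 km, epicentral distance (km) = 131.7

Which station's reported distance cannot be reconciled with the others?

Solve using three stations at a time. Using P, R, S (subtract circle equations pairwise → linear system) gives (x, y) ≈ (-99.5, 146.8).
Distances from that point to each station vs reported:
  P: calculated 67.9 vs reported 67.8 → residual 0.1 km
  Q: calculated 118.1 vs reported 169.0 → residual 50.9 km
  R: calculated 316.2 vs reported 316.2 → residual 0.0 km
  S: calculated 131.7 vs reported 131.7 → residual 0.0 km
P, R, S are mutually consistent (residuals ≈ 0); Q is off by 50.9 km.

Q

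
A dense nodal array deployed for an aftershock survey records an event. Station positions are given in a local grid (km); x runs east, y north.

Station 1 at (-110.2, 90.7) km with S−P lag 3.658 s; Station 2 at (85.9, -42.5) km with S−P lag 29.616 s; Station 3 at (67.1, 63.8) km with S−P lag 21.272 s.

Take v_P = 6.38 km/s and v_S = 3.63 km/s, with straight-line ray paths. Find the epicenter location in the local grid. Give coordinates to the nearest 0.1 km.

Distance from S−P lag: d = Δt · v_P v_S / (v_P − v_S) = Δt · (6.38·3.63)/(6.38−3.63) ≈ 8.4216·Δt.
So d_Station 1 = 30.81, d_Station 2 = 249.41, d_Station 3 = 179.14 km.
Circle about each station: (x + 110.2)² + (y − 90.7)² = 30.81²; (x − 85.9)² + (y + 42.5)² = 249.41²; (x − 67.1)² + (y − 63.8)² = 179.14².
Subtracting the Station 1 equation from the Station 2 and Station 3 equations removes the quadratic terms:
392.2 x − 266.4 y = -72441.56
354.6 x − 53.8 y = -42939.56
Solving the 2×2 system: x ≈ -102.8, y ≈ 120.6 km.

-102.8 km east, 120.6 km north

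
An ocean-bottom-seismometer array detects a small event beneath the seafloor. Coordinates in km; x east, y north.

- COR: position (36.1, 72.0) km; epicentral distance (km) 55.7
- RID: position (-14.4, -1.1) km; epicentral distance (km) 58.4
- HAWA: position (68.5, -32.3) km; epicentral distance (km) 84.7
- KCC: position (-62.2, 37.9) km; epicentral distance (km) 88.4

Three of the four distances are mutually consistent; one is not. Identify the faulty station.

COR

Solve using three stations at a time. Using RID, HAWA, KCC (subtract circle equations pairwise → linear system) gives (x, y) ≈ (25.9, 40.7).
Distances from that point to each station vs reported:
  COR: calculated 32.9 vs reported 55.7 → residual 22.8 km
  RID: calculated 58.1 vs reported 58.4 → residual 0.3 km
  HAWA: calculated 84.5 vs reported 84.7 → residual 0.2 km
  KCC: calculated 88.2 vs reported 88.4 → residual 0.2 km
RID, HAWA, KCC are mutually consistent (residuals ≈ 0); COR is off by 22.8 km.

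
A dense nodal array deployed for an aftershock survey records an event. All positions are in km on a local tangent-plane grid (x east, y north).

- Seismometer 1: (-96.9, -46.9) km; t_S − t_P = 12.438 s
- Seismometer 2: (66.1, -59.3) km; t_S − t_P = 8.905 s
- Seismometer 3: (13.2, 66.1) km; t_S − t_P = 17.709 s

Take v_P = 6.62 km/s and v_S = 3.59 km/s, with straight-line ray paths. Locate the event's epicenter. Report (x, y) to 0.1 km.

-2.6 km east, -71.9 km north

Distance from S−P lag: d = Δt · v_P v_S / (v_P − v_S) = Δt · (6.62·3.59)/(6.62−3.59) ≈ 7.8435·Δt.
So d_Seismometer 1 = 97.56, d_Seismometer 2 = 69.85, d_Seismometer 3 = 138.90 km.
Circle about each station: (x + 96.9)² + (y + 46.9)² = 97.56²; (x − 66.1)² + (y + 59.3)² = 69.85²; (x − 13.2)² + (y − 66.1)² = 138.90².
Subtracting the Seismometer 1 equation from the Seismometer 2 and Seismometer 3 equations removes the quadratic terms:
326.0 x − 24.8 y = 935.41
220.2 x + 226.0 y = -16821.03
Solving the 2×2 system: x ≈ -2.6, y ≈ -71.9 km.
Check against Seismometer 1 (with the unrounded x, y): √((x + 96.9)²+(y + 46.9)²) = 97.56 ≈ 97.56 km. ✓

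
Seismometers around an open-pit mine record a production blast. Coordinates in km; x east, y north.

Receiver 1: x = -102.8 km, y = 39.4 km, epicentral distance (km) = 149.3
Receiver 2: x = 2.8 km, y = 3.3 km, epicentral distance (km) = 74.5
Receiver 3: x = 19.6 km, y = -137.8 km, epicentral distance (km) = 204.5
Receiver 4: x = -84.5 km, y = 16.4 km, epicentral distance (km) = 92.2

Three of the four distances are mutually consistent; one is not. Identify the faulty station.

Receiver 4

Solve using three stations at a time. Using Receiver 1, Receiver 2, Receiver 3 (subtract circle equations pairwise → linear system) gives (x, y) ≈ (44.3, 65.2).
Distances from that point to each station vs reported:
  Receiver 1: calculated 149.3 vs reported 149.3 → residual 0.0 km
  Receiver 2: calculated 74.5 vs reported 74.5 → residual 0.0 km
  Receiver 3: calculated 204.5 vs reported 204.5 → residual 0.0 km
  Receiver 4: calculated 137.7 vs reported 92.2 → residual 45.5 km
Receiver 1, Receiver 2, Receiver 3 are mutually consistent (residuals ≈ 0); Receiver 4 is off by 45.5 km.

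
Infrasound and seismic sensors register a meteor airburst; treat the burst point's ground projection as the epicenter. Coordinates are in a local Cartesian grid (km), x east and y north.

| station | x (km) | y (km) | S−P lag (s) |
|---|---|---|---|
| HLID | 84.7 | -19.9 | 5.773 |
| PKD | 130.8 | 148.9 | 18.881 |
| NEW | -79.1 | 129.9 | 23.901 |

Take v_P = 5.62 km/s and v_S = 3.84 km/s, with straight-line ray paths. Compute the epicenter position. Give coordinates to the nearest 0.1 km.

(120.9, -79.8)

Distance from S−P lag: d = Δt · v_P v_S / (v_P − v_S) = Δt · (5.62·3.84)/(5.62−3.84) ≈ 12.1240·Δt.
So d_HLID = 69.99, d_PKD = 228.91, d_NEW = 289.78 km.
Circle about each station: (x − 84.7)² + (y + 19.9)² = 69.99²; (x − 130.8)² + (y − 148.9)² = 228.91²; (x + 79.1)² + (y − 129.9)² = 289.78².
Subtracting pairs of circle equations eliminates x²+y² and gives linear equations (the radical axes):
92.2 x + 337.6 y = -15791.44
-327.6 x + 299.6 y = -63513.13
Solving the 2×2 system: x ≈ 120.9, y ≈ -79.8 km.
Check against HLID (with the unrounded x, y): √((x − 84.7)²+(y + 19.9)²) = 69.98 ≈ 69.99 km. ✓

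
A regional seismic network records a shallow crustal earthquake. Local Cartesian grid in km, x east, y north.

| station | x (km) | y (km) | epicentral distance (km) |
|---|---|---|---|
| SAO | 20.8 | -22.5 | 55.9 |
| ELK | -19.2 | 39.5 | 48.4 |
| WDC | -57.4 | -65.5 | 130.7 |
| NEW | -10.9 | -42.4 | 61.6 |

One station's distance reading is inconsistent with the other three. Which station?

NEW

Solve using three stations at a time. Using SAO, ELK, WDC (subtract circle equations pairwise → linear system) gives (x, y) ≈ (28.7, 32.8).
Distances from that point to each station vs reported:
  SAO: calculated 55.9 vs reported 55.9 → residual 0.0 km
  ELK: calculated 48.4 vs reported 48.4 → residual 0.0 km
  WDC: calculated 130.7 vs reported 130.7 → residual 0.0 km
  NEW: calculated 85.0 vs reported 61.6 → residual 23.4 km
SAO, ELK, WDC are mutually consistent (residuals ≈ 0); NEW is off by 23.4 km.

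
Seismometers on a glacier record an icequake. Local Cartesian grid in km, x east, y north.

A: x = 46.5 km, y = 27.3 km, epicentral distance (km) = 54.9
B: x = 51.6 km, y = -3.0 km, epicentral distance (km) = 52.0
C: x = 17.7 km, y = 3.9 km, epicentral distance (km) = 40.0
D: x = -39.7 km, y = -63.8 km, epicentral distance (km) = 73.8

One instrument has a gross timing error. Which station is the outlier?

C

Solve using three stations at a time. Using A, B, D (subtract circle equations pairwise → linear system) gives (x, y) ≈ (-0.4, -1.3).
Distances from that point to each station vs reported:
  A: calculated 54.9 vs reported 54.9 → residual 0.0 km
  B: calculated 52.0 vs reported 52.0 → residual 0.0 km
  C: calculated 18.8 vs reported 40.0 → residual 21.2 km
  D: calculated 73.8 vs reported 73.8 → residual 0.0 km
A, B, D are mutually consistent (residuals ≈ 0); C is off by 21.2 km.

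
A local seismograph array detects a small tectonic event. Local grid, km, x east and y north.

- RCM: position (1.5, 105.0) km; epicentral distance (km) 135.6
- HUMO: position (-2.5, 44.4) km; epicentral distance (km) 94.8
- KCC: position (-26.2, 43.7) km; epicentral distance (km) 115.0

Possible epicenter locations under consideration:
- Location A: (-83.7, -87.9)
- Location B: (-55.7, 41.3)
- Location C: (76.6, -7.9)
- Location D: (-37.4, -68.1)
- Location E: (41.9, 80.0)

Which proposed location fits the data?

Location C

For each candidate, compare |candidate − station| to the reported distance:
Location A: residuals RCM 75.3, HUMO 60.4, KCC 28.6 → max 75.3 km
Location B: residuals RCM 50.0, HUMO 41.5, KCC 85.4 → max 85.4 km
Location C: residuals RCM 0.0, HUMO 0.0, KCC 0.0 → max 0.0 km
Location D: residuals RCM 41.8, HUMO 23.0, KCC 2.6 → max 41.8 km
Location E: residuals RCM 88.1, HUMO 37.9, KCC 37.8 → max 88.1 km
Only Location C has all residuals ≈ 0.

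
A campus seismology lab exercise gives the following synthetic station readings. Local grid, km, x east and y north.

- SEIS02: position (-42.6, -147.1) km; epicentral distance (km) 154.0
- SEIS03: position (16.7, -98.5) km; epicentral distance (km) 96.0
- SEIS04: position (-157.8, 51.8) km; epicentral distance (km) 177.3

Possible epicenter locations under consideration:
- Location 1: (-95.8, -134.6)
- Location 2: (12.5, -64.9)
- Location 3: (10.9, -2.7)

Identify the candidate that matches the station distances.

Location 3

For each candidate, compare |candidate − station| to the reported distance:
Location 1: residuals SEIS02 99.4, SEIS03 22.2, SEIS04 19.1 → max 99.4 km
Location 2: residuals SEIS02 55.0, SEIS03 62.1, SEIS04 29.1 → max 62.1 km
Location 3: residuals SEIS02 0.0, SEIS03 0.0, SEIS04 0.0 → max 0.0 km
Only Location 3 has all residuals ≈ 0.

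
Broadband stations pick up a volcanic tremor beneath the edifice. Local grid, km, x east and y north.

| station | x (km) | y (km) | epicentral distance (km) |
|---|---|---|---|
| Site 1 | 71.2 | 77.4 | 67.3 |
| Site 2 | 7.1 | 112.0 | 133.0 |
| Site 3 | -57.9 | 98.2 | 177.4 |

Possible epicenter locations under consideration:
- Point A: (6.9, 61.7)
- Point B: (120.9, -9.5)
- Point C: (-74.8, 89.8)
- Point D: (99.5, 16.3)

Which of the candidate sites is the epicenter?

For each candidate, compare |candidate − station| to the reported distance:
Point A: residuals Site 1 1.1, Site 2 82.7, Site 3 103.0 → max 103.0 km
Point B: residuals Site 1 32.8, Site 2 33.5, Site 3 31.3 → max 33.5 km
Point C: residuals Site 1 79.2, Site 2 48.1, Site 3 158.5 → max 158.5 km
Point D: residuals Site 1 0.0, Site 2 0.0, Site 3 0.0 → max 0.0 km
Only Point D has all residuals ≈ 0.

Point D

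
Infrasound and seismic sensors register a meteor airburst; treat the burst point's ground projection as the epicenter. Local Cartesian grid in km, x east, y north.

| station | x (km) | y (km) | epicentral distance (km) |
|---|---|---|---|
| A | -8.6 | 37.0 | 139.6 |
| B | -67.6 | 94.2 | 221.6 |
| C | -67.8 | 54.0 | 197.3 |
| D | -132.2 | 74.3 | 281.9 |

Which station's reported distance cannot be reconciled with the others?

Solve using three stations at a time. Using A, B, C (subtract circle equations pairwise → linear system) gives (x, y) ≈ (97.6, -53.3).
Distances from that point to each station vs reported:
  A: calculated 139.4 vs reported 139.6 → residual 0.2 km
  B: calculated 221.5 vs reported 221.6 → residual 0.1 km
  C: calculated 197.2 vs reported 197.3 → residual 0.1 km
  D: calculated 262.9 vs reported 281.9 → residual 19.0 km
A, B, C are mutually consistent (residuals ≈ 0); D is off by 19.0 km.

D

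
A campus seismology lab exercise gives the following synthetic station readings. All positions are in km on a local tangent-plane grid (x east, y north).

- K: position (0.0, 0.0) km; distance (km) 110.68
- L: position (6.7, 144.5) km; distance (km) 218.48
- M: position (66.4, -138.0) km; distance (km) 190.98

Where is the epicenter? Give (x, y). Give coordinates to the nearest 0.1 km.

(-100.8, -45.7)

Circle about each station: x² + y² = 110.68²; (x − 6.7)² + (y − 144.5)² = 218.48²; (x − 66.4)² + (y + 138.0)² = 190.98².
Subtracting the K equation from the L and M equations removes the quadratic terms:
13.4 x + 289.0 y = -14558.31
132.8 x − 276.0 y = -770.34
Solving the 2×2 system: x ≈ -100.8, y ≈ -45.7 km.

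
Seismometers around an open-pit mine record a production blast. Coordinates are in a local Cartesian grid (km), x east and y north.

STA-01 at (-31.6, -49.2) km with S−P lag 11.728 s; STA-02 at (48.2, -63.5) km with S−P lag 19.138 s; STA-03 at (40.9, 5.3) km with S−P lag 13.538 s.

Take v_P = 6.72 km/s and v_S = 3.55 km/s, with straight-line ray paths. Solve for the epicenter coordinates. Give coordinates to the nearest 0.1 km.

Distance from S−P lag: d = Δt · v_P v_S / (v_P − v_S) = Δt · (6.72·3.55)/(6.72−3.55) ≈ 7.5256·Δt.
So d_STA-01 = 88.26, d_STA-02 = 144.02, d_STA-03 = 101.88 km.
Circle about each station: (x + 31.6)² + (y + 49.2)² = 88.26²; (x − 48.2)² + (y + 63.5)² = 144.02²; (x − 40.9)² + (y − 5.3)² = 101.88².
Subtracting the STA-01 equation from the STA-02 and STA-03 equations removes the quadratic terms:
159.6 x − 28.6 y = -10015.64
145.0 x + 109.0 y = -4308.01
Solving the 2×2 system: x ≈ -56.4, y ≈ 35.5 km.

(-56.4, 35.5)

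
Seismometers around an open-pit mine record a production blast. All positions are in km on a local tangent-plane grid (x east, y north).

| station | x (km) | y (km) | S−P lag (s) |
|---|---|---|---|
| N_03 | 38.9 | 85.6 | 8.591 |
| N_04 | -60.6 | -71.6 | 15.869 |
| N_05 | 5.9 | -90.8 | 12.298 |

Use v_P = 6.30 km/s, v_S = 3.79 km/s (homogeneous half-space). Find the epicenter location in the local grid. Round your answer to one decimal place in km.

(67.1, 8.9)

Distance from S−P lag: d = Δt · v_P v_S / (v_P − v_S) = Δt · (6.30·3.79)/(6.30−3.79) ≈ 9.5127·Δt.
So d_N_03 = 81.72, d_N_04 = 150.96, d_N_05 = 116.99 km.
Circle about each station: (x − 38.9)² + (y − 85.6)² = 81.72²; (x + 60.6)² + (y + 71.6)² = 150.96²; (x − 5.9)² + (y + 90.8)² = 116.99².
Subtracting the N_03 equation from the N_04 and N_05 equations removes the quadratic terms:
-199.0 x − 314.4 y = -16152.41
-66.0 x − 352.8 y = -7569.62
Solving the 2×2 system: x ≈ 67.1, y ≈ 8.9 km.
Check against N_03 (with the unrounded x, y): √((x − 38.9)²+(y − 85.6)²) = 81.72 ≈ 81.72 km. ✓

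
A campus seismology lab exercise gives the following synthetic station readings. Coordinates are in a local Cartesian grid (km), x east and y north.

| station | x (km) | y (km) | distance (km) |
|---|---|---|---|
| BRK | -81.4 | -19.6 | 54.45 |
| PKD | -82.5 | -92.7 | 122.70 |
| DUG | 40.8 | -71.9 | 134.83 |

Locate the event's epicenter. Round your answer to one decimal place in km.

Circle about each station: (x + 81.4)² + (y + 19.6)² = 54.45²; (x + 82.5)² + (y + 92.7)² = 122.70²; (x − 40.8)² + (y + 71.9)² = 134.83².
Subtracting the BRK equation from the PKD and DUG equations removes the quadratic terms:
-2.2 x − 146.2 y = -3701.07
244.4 x − 104.6 y = -15390.20
Solving the 2×2 system: x ≈ -51.8, y ≈ 26.1 km.

(-51.8, 26.1)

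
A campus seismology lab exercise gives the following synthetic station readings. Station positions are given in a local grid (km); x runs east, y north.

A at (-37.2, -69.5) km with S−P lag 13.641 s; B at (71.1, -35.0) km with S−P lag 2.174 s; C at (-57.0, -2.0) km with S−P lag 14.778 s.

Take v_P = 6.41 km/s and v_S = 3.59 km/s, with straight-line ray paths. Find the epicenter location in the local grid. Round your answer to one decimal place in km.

Distance from S−P lag: d = Δt · v_P v_S / (v_P − v_S) = Δt · (6.41·3.59)/(6.41−3.59) ≈ 8.1602·Δt.
So d_A = 111.31, d_B = 17.74, d_C = 120.59 km.
Circle about each station: (x + 37.2)² + (y + 69.5)² = 111.31²; (x − 71.1)² + (y + 35.0)² = 17.74²; (x + 57.0)² + (y + 2.0)² = 120.59².
Subtracting the A equation from the B and C equations removes the quadratic terms:
216.6 x + 69.0 y = 12141.33
-39.6 x + 135.0 y = -5113.12
Solving the 2×2 system: x ≈ 62.3, y ≈ -19.6 km.

(62.3, -19.6)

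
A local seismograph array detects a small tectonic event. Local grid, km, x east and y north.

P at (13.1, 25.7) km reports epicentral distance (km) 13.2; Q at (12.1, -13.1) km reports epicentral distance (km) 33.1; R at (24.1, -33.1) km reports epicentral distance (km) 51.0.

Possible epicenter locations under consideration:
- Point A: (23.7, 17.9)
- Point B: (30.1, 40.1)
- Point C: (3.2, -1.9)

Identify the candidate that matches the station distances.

Point A

For each candidate, compare |candidate − station| to the reported distance:
Point A: residuals P 0.0, Q 0.0, R 0.0 → max 0.0 km
Point B: residuals P 9.1, Q 23.1, R 22.4 → max 23.1 km
Point C: residuals P 16.1, Q 18.8, R 13.4 → max 18.8 km
Only Point A has all residuals ≈ 0.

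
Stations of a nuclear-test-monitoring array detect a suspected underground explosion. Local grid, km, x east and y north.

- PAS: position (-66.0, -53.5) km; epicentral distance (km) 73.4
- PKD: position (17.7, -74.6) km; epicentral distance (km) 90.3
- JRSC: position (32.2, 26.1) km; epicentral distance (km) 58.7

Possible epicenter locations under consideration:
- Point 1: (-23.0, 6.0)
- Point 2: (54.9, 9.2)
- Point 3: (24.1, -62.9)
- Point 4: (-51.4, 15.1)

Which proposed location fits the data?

For each candidate, compare |candidate − station| to the reported distance:
Point 1: residuals PAS 0.0, PKD 0.0, JRSC 0.0 → max 0.0 km
Point 2: residuals PAS 62.8, PKD 1.4, JRSC 30.4 → max 62.8 km
Point 3: residuals PAS 17.2, PKD 77.0, JRSC 30.7 → max 77.0 km
Point 4: residuals PAS 3.3, PKD 22.9, JRSC 25.6 → max 25.6 km
Only Point 1 has all residuals ≈ 0.

Point 1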